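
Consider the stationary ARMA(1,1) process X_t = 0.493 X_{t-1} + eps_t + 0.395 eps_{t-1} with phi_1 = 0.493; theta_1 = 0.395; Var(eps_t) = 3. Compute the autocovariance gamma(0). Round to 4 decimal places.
\gamma(0) = 6.1252

Multiply the model equation by X_{t-k} and take expectations. With theta_0 = psi_0 = 1 and psi_j the MA(infinity) weights, this gives
  gamma(k) - sum_i phi_i gamma(k-i) = c_k,
  c_k = sigma^2 * sum_{j=k..q} theta_j psi_{j-k}   (c_k = 0 for k > q),
using gamma(-m) = gamma(m).
psi-weights needed (psi_j = theta_j + sum_i phi_i psi_{j-i}):
  psi_1 = theta_1 + phi_1 = 0.395 + (0.493) = 0.888
Right-hand sides:
  c_0 = sigma^2 (1 + theta_1 psi_1) = 3 * (1 + (0.395)(0.888)) = 3 * 1.35076 = 4.05228
  c_1 = sigma^2 theta_1 = 3 * (0.395) = 1.185
  c_2 = 0
Equations for k = 0 and k = 1 (AR order 1):
  gamma(0) = phi_1 gamma(1) + c_0
  gamma(1) = phi_1 gamma(0) + c_1
Substituting the second into the first: gamma(0) (1 - phi_1^2) = c_0 + phi_1 c_1, so
  gamma(0) = (c_0 + phi_1 c_1) / (1 - phi_1^2) = (4.05228 + (0.493)(1.185)) / (1 - (0.493)^2) = 4.636485 / 0.756951 = 6.125212.
Therefore gamma(0) = 6.1252 (to 4 decimal places).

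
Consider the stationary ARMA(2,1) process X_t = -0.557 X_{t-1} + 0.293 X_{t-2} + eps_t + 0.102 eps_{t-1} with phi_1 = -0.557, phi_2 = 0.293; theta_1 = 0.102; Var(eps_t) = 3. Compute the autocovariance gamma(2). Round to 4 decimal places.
\gamma(2) = 5.1388

Multiply the model equation by X_{t-k} and take expectations. With theta_0 = psi_0 = 1 and psi_j the MA(infinity) weights, this gives
  gamma(k) - sum_i phi_i gamma(k-i) = c_k,
  c_k = sigma^2 * sum_{j=k..q} theta_j psi_{j-k}   (c_k = 0 for k > q),
using gamma(-m) = gamma(m).
psi-weights needed (psi_j = theta_j + sum_i phi_i psi_{j-i}):
  psi_1 = theta_1 + phi_1 = 0.102 + (-0.557) = -0.455
Right-hand sides:
  c_0 = sigma^2 (1 + theta_1 psi_1) = 3 * (1 + (0.102)(-0.455)) = 3 * 0.95359 = 2.86077
  c_1 = sigma^2 theta_1 = 3 * (0.102) = 0.306
  c_2 = 0
Equations for k = 0, 1, 2 (AR order 2, c_2 = 0):
  (E0) gamma(0) = phi_1 gamma(1) + phi_2 gamma(2) + c_0
  (E1) gamma(1) = phi_1 gamma(0) + phi_2 gamma(1) + c_1
  (E2) gamma(2) = phi_1 gamma(1) + phi_2 gamma(0)
From (E1): gamma(1) = A gamma(0) + B with
  A = phi_1 / (1 - phi_2) = -0.557 / 0.707 = -0.787836,   B = c_1 / (1 - phi_2) = 0.306 / 0.707 = 0.432815.
Insert (E2) into (E0): gamma(0) (1 - phi_2^2) = phi_1 (1 + phi_2) gamma(1) + c_0.
  phi_1 (1 + phi_2) = (-0.557)(1.293) = -0.720201,   1 - phi_2^2 = 0.914151.
Replace gamma(1) by A gamma(0) + B and collect gamma(0):
  gamma(0) [0.914151 - (-0.720201)(-0.787836)] = (-0.720201)(0.432815) + 2.86077
  gamma(0) * 0.346751 = 2.549056
  gamma(0) = 2.549056 / 0.346751 = 7.351264.
  gamma(1) = A gamma(0) + B = (-0.787836)(7.351264) + (0.432815) = -5.358775.
  gamma(2) = phi_1 gamma(1) + phi_2 gamma(0) = (-0.557)(-5.358775) + (0.293)(7.351264) = 5.138758.
Therefore gamma(2) = 5.1388 (to 4 decimal places).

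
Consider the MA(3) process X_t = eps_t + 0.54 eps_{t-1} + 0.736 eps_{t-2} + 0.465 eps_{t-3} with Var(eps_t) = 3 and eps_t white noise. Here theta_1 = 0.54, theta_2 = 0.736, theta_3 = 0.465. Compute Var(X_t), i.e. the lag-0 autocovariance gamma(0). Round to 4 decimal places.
\gamma(0) = 6.1486

For an MA(q) process X_t = eps_t + sum_i theta_i eps_{t-i} with
Var(eps_t) = sigma^2, the variance is
  gamma(0) = sigma^2 * (1 + sum_i theta_i^2).
  sum_i theta_i^2 = (0.54)^2 + (0.736)^2 + (0.465)^2 = 0.2916 + 0.541696 + 0.216225 = 1.049521.
  gamma(0) = 3 * (1 + 1.049521) = 3 * 2.049521 = 6.148563, which rounds to 6.1486.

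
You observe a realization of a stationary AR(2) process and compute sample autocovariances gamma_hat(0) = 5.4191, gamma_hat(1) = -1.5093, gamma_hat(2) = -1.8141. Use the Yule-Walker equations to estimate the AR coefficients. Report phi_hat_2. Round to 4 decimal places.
\hat\phi_{2} = -0.4470

The Yule-Walker equations for an AR(p) process read, in matrix form,
  Gamma_p phi = r_p,   with   (Gamma_p)_{ij} = gamma(|i - j|),
                       (r_p)_i = gamma(i),   i,j = 1..p.
Substitute the sample gammas (Toeplitz matrix and right-hand side of size 2):
  Gamma_p = [[5.4191, -1.5093], [-1.5093, 5.4191]]
  r_p     = [-1.5093, -1.8141]
Written out:
  5.4191 phi_1 - 1.5093 phi_2 = -1.5093
  -1.5093 phi_1 + 5.4191 phi_2 = -1.8141
Solve by Cramer's rule:
  det = gamma(0)^2 - gamma(1)^2 = (5.4191)^2 - (-1.5093)^2 = 29.36664481 - 2.27798649 = 27.08865832
  phi_hat_1 = [gamma(1) gamma(0) - gamma(1) gamma(2)] / det = [(-1.5093)(5.4191) - (-1.5093)(-1.8141)] / 27.08865832 = -10.91706876 / 27.08865832 = -0.403
  phi_hat_2 = [gamma(0) gamma(2) - gamma(1)^2] / det = [(5.4191)(-1.8141) - (-1.5093)^2] / 27.08865832 = -12.1087758 / 27.08865832 = -0.447
So phi_hat = [-0.4030, -0.4470].
Therefore phi_hat_2 = -0.4470.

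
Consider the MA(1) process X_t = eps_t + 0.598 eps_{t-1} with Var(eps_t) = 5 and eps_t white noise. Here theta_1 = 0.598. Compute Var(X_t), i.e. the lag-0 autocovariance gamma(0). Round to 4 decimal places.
\gamma(0) = 6.7880

For an MA(q) process X_t = eps_t + sum_i theta_i eps_{t-i} with
Var(eps_t) = sigma^2, the variance is
  gamma(0) = sigma^2 * (1 + sum_i theta_i^2).
  sum_i theta_i^2 = (0.598)^2 = 0.357604.
  gamma(0) = 5 * (1 + 0.357604) = 5 * 1.357604 = 6.78802, which rounds to 6.7880.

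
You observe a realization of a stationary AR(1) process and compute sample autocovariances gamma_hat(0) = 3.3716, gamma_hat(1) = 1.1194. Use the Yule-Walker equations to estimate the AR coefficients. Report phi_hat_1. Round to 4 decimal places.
\hat\phi_{1} = 0.3320

The Yule-Walker equations for an AR(p) process read, in matrix form,
  Gamma_p phi = r_p,   with   (Gamma_p)_{ij} = gamma(|i - j|),
                       (r_p)_i = gamma(i),   i,j = 1..p.
Substitute the sample gammas (Toeplitz matrix and right-hand side of size 1):
  Gamma_p = [[3.3716]]
  r_p     = [1.1194]
With p = 1 this is the single equation gamma(0) phi_1 = gamma(1):
  phi_hat_1 = gamma(1) / gamma(0) = 1.1194 / 3.3716 = 0.3320.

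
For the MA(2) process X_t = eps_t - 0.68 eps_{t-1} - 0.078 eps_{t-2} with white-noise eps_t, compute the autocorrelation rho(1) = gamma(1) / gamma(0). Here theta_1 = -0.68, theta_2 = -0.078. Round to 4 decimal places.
\rho(1) = -0.4269

For an MA(q) process with theta_0 = 1, the autocovariance is
  gamma(k) = sigma^2 * sum_{i=0..q-k} theta_i * theta_{i+k},
and rho(k) = gamma(k) / gamma(0). Sigma^2 cancels.
  numerator   = (1)*(-0.68) + (-0.68)*(-0.078) = -0.62696.
  denominator = (1)^2 + (-0.68)^2 + (-0.078)^2 = 1.468484.
  rho(1) = -0.62696 / 1.468484 = -0.4269.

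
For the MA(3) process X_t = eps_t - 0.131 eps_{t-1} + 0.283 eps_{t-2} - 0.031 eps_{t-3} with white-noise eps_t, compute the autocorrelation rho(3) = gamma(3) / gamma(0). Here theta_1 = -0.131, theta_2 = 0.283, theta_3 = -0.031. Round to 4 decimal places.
\rho(3) = -0.0282

For an MA(q) process with theta_0 = 1, the autocovariance is
  gamma(k) = sigma^2 * sum_{i=0..q-k} theta_i * theta_{i+k},
and rho(k) = gamma(k) / gamma(0). Sigma^2 cancels.
  numerator   = (1)*(-0.031) = -0.031.
  denominator = (1)^2 + (-0.131)^2 + (0.283)^2 + (-0.031)^2 = 1.098211.
  rho(3) = -0.031 / 1.098211 = -0.0282.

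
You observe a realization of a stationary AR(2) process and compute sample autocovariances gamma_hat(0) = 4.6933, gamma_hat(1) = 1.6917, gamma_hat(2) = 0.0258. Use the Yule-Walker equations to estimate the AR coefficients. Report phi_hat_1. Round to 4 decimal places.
\hat\phi_{1} = 0.4120

The Yule-Walker equations for an AR(p) process read, in matrix form,
  Gamma_p phi = r_p,   with   (Gamma_p)_{ij} = gamma(|i - j|),
                       (r_p)_i = gamma(i),   i,j = 1..p.
Substitute the sample gammas (Toeplitz matrix and right-hand side of size 2):
  Gamma_p = [[4.6933, 1.6917], [1.6917, 4.6933]]
  r_p     = [1.6917, 0.0258]
Written out:
  4.6933 phi_1 + 1.6917 phi_2 = 1.6917
  1.6917 phi_1 + 4.6933 phi_2 = 0.0258
Solve by Cramer's rule:
  det = gamma(0)^2 - gamma(1)^2 = (4.6933)^2 - (1.6917)^2 = 22.02706489 - 2.86184889 = 19.165216
  phi_hat_1 = [gamma(1) gamma(0) - gamma(1) gamma(2)] / det = [(1.6917)(4.6933) - (1.6917)(0.0258)] / 19.165216 = 7.89600975 / 19.165216 = 0.412
  phi_hat_2 = [gamma(0) gamma(2) - gamma(1)^2] / det = [(4.6933)(0.0258) - (1.6917)^2] / 19.165216 = -2.74076175 / 19.165216 = -0.143
So phi_hat = [0.4120, -0.1430].
Therefore phi_hat_1 = 0.4120.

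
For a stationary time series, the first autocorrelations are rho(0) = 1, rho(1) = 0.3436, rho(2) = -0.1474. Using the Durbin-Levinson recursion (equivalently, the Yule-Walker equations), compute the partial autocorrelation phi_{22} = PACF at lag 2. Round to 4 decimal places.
\phi_{22} = -0.3010

The PACF at lag k is phi_{kk}, the last component of the solution
to the Yule-Walker system G_k phi = r_k where
  (G_k)_{ij} = rho(|i - j|), (r_k)_i = rho(i), i,j = 1..k.
Equivalently, Durbin-Levinson gives phi_{kk} iteratively:
  phi_{11} = rho(1)
  phi_{kk} = [rho(k) - sum_{j=1..k-1} phi_{k-1,j} rho(k-j)]
            / [1 - sum_{j=1..k-1} phi_{k-1,j} rho(j)],
  phi_{k,j} = phi_{k-1,j} - phi_{kk} phi_{k-1,k-j},  j = 1..k-1.
Step k = 1:
  phi_11 = rho(1) = 0.3436.
Step k = 2:
  phi_22 = [rho(2) - phi_11 rho(1)] / [1 - phi_11 rho(1)] = [-0.1474 - (0.3436)(0.3436)] / [1 - (0.3436)(0.3436)]
         = -0.26546096 / 0.88193904 = -0.301.
Therefore phi_{22} = -0.3010.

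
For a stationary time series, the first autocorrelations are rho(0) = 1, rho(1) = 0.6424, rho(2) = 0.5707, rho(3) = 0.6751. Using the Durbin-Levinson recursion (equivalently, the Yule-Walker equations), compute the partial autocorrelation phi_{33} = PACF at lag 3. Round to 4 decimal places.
\phi_{33} = 0.4300

The PACF at lag k is phi_{kk}, the last component of the solution
to the Yule-Walker system G_k phi = r_k where
  (G_k)_{ij} = rho(|i - j|), (r_k)_i = rho(i), i,j = 1..k.
Equivalently, Durbin-Levinson gives phi_{kk} iteratively:
  phi_{11} = rho(1)
  phi_{kk} = [rho(k) - sum_{j=1..k-1} phi_{k-1,j} rho(k-j)]
            / [1 - sum_{j=1..k-1} phi_{k-1,j} rho(j)],
  phi_{k,j} = phi_{k-1,j} - phi_{kk} phi_{k-1,k-j},  j = 1..k-1.
Step k = 1:
  phi_11 = rho(1) = 0.6424.
Step k = 2:
  phi_22 = [rho(2) - phi_11 rho(1)] / [1 - phi_11 rho(1)] = [0.5707 - (0.6424)(0.6424)] / [1 - (0.6424)(0.6424)]
         = 0.15802224 / 0.58732224 = 0.269055.
  Update: phi_21 = phi_11 - phi_22 phi_11 = 0.6424 - (0.269055)(0.6424) = 0.469559.
Step k = 3:
  phi_33 = [rho(3) - phi_21 rho(2) - phi_22 rho(1)] / [1 - phi_21 rho(1) - phi_22 rho(2)]
    numerator   = 0.6751 - (0.469559)(0.5707) - (0.269055)(0.6424) = 0.23428159
    denominator = 1 - (0.469559)(0.6424) - (0.269055)(0.5707) = 0.5448055
  phi_33 = 0.23428159 / 0.5448055 = 0.43.
Therefore phi_{33} = 0.4300.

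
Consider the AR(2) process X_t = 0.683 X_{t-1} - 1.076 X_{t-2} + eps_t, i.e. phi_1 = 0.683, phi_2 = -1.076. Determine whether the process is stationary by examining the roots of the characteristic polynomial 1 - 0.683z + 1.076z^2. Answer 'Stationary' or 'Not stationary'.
\text{Not stationary}

The AR(p) characteristic polynomial is P(z) = 1 - 0.683z + 1.076z^2.
Stationarity requires all roots to lie outside the unit circle, i.e. |z| > 1 for every root.
Set 1 + (-0.683) z + (1.076) z^2 = 0, i.e. a z^2 + b z + c = 0 with a = 1.076, b = -0.683, c = 1.
Discriminant D = b^2 - 4ac = (-0.683)^2 - 4*(1.076)*1 = 0.466489 - (4.304) = -3.837511.
D < 0, so the roots are the complex-conjugate pair z = (-b +/- i sqrt(-D)) / (2a) = 0.3174 +/- 0.9103i.
For a conjugate pair |z|^2 = z * conj(z) = (product of roots) = c/a = 1/(1.076) = 0.929368, so |z| = sqrt(0.929368) = 0.964 for both roots.
Moduli of all roots: 0.9640, 0.9640.
All moduli strictly greater than 1? No.
Verdict: Not stationary.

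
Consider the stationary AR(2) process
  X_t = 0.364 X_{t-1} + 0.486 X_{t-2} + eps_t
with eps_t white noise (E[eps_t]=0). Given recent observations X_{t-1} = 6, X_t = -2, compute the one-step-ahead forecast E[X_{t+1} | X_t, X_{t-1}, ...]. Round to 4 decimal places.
E[X_{t+1} \mid \mathcal F_t] = 2.1880

For an AR(p) model X_t = c + sum_i phi_i X_{t-i} + eps_t, the
one-step-ahead conditional mean is
  E[X_{t+1} | X_t, ...] = c + sum_i phi_i X_{t+1-i}.
Substitute known values:
  E[X_{t+1} | ...] = (0.364) * (-2) + (0.486) * (6)
                   = 2.1880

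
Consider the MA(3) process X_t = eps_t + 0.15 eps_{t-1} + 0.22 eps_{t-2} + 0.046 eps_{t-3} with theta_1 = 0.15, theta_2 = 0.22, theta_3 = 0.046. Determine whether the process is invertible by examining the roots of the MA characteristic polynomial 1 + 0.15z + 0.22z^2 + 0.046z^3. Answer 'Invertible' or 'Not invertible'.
\text{Invertible}

The MA(q) characteristic polynomial is P(z) = 1 + 0.15z + 0.22z^2 + 0.046z^3.
Invertibility requires all roots to lie outside the unit circle, i.e. |z| > 1 for every root.
Degree 3: look for a simple real root z0 first, then factor out (1 - z/z0) and solve the remaining quadratic.
Testing z0 = -5: P(-5) = 1 + (0.15)(-5) + (0.22)(-5)^2 + (0.046)(-5)^3
  = 1 + (-0.75) + (5.5) + (-5.75) = 0.  So z_0 = -5 is a root, |z_0| = 5.
Divide out the factor (1 + 0.2 z) = (1 - z/z0) (since 1/z0 = -0.2):
  P(z) = (1 + 0.2 z)(1 + (-0.05) z + (0.23) z^2)
  [check: z-coef -0.05 - (-0.2) = 0.15; z^2-coef 0.23 - (-0.2)(-0.05) = 0.22; z^3-coef -(-0.2)(0.23) = 0.046.]
Remaining roots from the quadratic factor 1 + (-0.05) z + (0.23) z^2:
  Set 1 + (-0.05) z + (0.23) z^2 = 0, i.e. a z^2 + b z + c = 0 with a = 0.23, b = -0.05, c = 1.
  Discriminant D = b^2 - 4ac = (-0.05)^2 - 4*(0.23)*1 = 0.0025 - (0.92) = -0.9175.
  D < 0, so the roots are the complex-conjugate pair z = (-b +/- i sqrt(-D)) / (2a) = 0.1087 +/- 2.0823i.
  For a conjugate pair |z|^2 = z * conj(z) = (product of roots) = c/a = 1/(0.23) = 4.347826, so |z| = sqrt(4.347826) = 2.0851 for both roots.
Moduli of all roots: 5.0000, 2.0851, 2.0851.
All moduli strictly greater than 1? Yes.
Verdict: Invertible.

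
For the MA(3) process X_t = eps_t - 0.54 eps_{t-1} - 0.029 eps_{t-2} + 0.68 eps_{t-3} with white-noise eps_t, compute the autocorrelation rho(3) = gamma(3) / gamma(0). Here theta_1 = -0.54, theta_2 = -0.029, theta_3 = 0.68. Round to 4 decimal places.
\rho(3) = 0.3875

For an MA(q) process with theta_0 = 1, the autocovariance is
  gamma(k) = sigma^2 * sum_{i=0..q-k} theta_i * theta_{i+k},
and rho(k) = gamma(k) / gamma(0). Sigma^2 cancels.
  numerator   = (1)*(0.68) = 0.68.
  denominator = (1)^2 + (-0.54)^2 + (-0.029)^2 + (0.68)^2 = 1.754841.
  rho(3) = 0.68 / 1.754841 = 0.3875.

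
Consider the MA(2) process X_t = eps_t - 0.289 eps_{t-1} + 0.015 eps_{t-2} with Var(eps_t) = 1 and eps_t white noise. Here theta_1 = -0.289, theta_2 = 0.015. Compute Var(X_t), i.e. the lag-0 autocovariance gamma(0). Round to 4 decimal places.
\gamma(0) = 1.0837

For an MA(q) process X_t = eps_t + sum_i theta_i eps_{t-i} with
Var(eps_t) = sigma^2, the variance is
  gamma(0) = sigma^2 * (1 + sum_i theta_i^2).
  sum_i theta_i^2 = (-0.289)^2 + (0.015)^2 = 0.083521 + 0.000225 = 0.083746.
  gamma(0) = 1 * (1 + 0.083746) = 1 * 1.083746 = 1.083746, which rounds to 1.0837.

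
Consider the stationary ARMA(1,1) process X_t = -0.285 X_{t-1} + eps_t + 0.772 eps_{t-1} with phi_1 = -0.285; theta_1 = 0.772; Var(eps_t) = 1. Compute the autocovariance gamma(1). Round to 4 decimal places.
\gamma(1) = 0.4134

Multiply the model equation by X_{t-k} and take expectations. With theta_0 = psi_0 = 1 and psi_j the MA(infinity) weights, this gives
  gamma(k) - sum_i phi_i gamma(k-i) = c_k,
  c_k = sigma^2 * sum_{j=k..q} theta_j psi_{j-k}   (c_k = 0 for k > q),
using gamma(-m) = gamma(m).
psi-weights needed (psi_j = theta_j + sum_i phi_i psi_{j-i}):
  psi_1 = theta_1 + phi_1 = 0.772 + (-0.285) = 0.487
Right-hand sides:
  c_0 = sigma^2 (1 + theta_1 psi_1) = 1 * (1 + (0.772)(0.487)) = 1 * 1.375964 = 1.375964
  c_1 = sigma^2 theta_1 = 1 * (0.772) = 0.772
  c_2 = 0
Equations for k = 0 and k = 1 (AR order 1):
  gamma(0) = phi_1 gamma(1) + c_0
  gamma(1) = phi_1 gamma(0) + c_1
Substituting the second into the first: gamma(0) (1 - phi_1^2) = c_0 + phi_1 c_1, so
  gamma(0) = (c_0 + phi_1 c_1) / (1 - phi_1^2) = (1.375964 + (-0.285)(0.772)) / (1 - (-0.285)^2) = 1.155944 / 0.918775 = 1.258136.
  gamma(1) = phi_1 gamma(0) + c_1 = (-0.285)(1.258136) + (0.772) = 0.413431.
Therefore gamma(1) = 0.4134 (to 4 decimal places).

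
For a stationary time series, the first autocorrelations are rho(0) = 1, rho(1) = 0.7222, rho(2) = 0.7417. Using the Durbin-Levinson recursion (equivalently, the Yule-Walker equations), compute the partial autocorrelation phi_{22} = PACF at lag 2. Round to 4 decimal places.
\phi_{22} = 0.4601

The PACF at lag k is phi_{kk}, the last component of the solution
to the Yule-Walker system G_k phi = r_k where
  (G_k)_{ij} = rho(|i - j|), (r_k)_i = rho(i), i,j = 1..k.
Equivalently, Durbin-Levinson gives phi_{kk} iteratively:
  phi_{11} = rho(1)
  phi_{kk} = [rho(k) - sum_{j=1..k-1} phi_{k-1,j} rho(k-j)]
            / [1 - sum_{j=1..k-1} phi_{k-1,j} rho(j)],
  phi_{k,j} = phi_{k-1,j} - phi_{kk} phi_{k-1,k-j},  j = 1..k-1.
Step k = 1:
  phi_11 = rho(1) = 0.7222.
Step k = 2:
  phi_22 = [rho(2) - phi_11 rho(1)] / [1 - phi_11 rho(1)] = [0.7417 - (0.7222)(0.7222)] / [1 - (0.7222)(0.7222)]
         = 0.22012716 / 0.47842716 = 0.4601.
Therefore phi_{22} = 0.4601.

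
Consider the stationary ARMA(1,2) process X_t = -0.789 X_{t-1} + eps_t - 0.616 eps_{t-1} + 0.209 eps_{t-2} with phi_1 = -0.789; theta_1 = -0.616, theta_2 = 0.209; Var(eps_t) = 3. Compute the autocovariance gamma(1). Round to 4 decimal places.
\gamma(1) = -20.6537

Multiply the model equation by X_{t-k} and take expectations. With theta_0 = psi_0 = 1 and psi_j the MA(infinity) weights, this gives
  gamma(k) - sum_i phi_i gamma(k-i) = c_k,
  c_k = sigma^2 * sum_{j=k..q} theta_j psi_{j-k}   (c_k = 0 for k > q),
using gamma(-m) = gamma(m).
psi-weights needed (psi_j = theta_j + sum_i phi_i psi_{j-i}):
  psi_1 = theta_1 + phi_1 = -0.616 + (-0.789) = -1.405
  psi_2 = theta_2 + phi_1 psi_1 = 0.209 + (-0.789)(-1.405) = 1.317545
Right-hand sides:
  c_0 = sigma^2 (1 + theta_1 psi_1 + theta_2 psi_2) = 3 * (1 + (-0.616)(-1.405) + (0.209)(1.317545)) = 3 * 2.140847 = 6.422541
  c_1 = sigma^2 (theta_1 + theta_2 psi_1) = 3 * (-0.616 + (0.209)(-1.405)) = -2.728935
  c_2 = sigma^2 theta_2 = 3 * (0.209) = 0.627
Equations for k = 0 and k = 1 (AR order 1):
  gamma(0) = phi_1 gamma(1) + c_0
  gamma(1) = phi_1 gamma(0) + c_1
Substituting the second into the first: gamma(0) (1 - phi_1^2) = c_0 + phi_1 c_1, so
  gamma(0) = (c_0 + phi_1 c_1) / (1 - phi_1^2) = (6.422541 + (-0.789)(-2.728935)) / (1 - (-0.789)^2) = 8.57567 / 0.377479 = 22.718272.
  gamma(1) = phi_1 gamma(0) + c_1 = (-0.789)(22.718272) + (-2.728935) = -20.653651.
Therefore gamma(1) = -20.6537 (to 4 decimal places).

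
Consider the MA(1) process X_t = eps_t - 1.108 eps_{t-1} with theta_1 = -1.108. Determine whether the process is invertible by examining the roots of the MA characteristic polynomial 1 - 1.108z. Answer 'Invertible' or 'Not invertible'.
\text{Not invertible}

The MA(q) characteristic polynomial is P(z) = 1 - 1.108z.
Invertibility requires all roots to lie outside the unit circle, i.e. |z| > 1 for every root.
This is linear in z: 1 + (-1.108) z = 0  =>  z = -1/(-1.108) = 0.902527,  |z| = 0.902527.
Moduli of all roots: 0.9025.
All moduli strictly greater than 1? No.
Verdict: Not invertible.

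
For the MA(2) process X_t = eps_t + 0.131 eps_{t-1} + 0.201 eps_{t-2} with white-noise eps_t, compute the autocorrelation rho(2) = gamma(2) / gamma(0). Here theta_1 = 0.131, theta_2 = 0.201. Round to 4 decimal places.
\rho(2) = 0.1901

For an MA(q) process with theta_0 = 1, the autocovariance is
  gamma(k) = sigma^2 * sum_{i=0..q-k} theta_i * theta_{i+k},
and rho(k) = gamma(k) / gamma(0). Sigma^2 cancels.
  numerator   = (1)*(0.201) = 0.201.
  denominator = (1)^2 + (0.131)^2 + (0.201)^2 = 1.057562.
  rho(2) = 0.201 / 1.057562 = 0.1901.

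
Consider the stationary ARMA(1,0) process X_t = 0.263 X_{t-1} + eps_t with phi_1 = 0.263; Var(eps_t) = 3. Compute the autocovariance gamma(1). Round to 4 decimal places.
\gamma(1) = 0.8476

Multiply the model equation by X_{t-k} and take expectations. With theta_0 = psi_0 = 1 and psi_j the MA(infinity) weights, this gives
  gamma(k) - sum_i phi_i gamma(k-i) = c_k,
  c_k = sigma^2 * sum_{j=k..q} theta_j psi_{j-k}   (c_k = 0 for k > q),
using gamma(-m) = gamma(m).
Pure AR (q = 0): c_0 = sigma^2 = 3, c_k = 0 for k >= 1.
Equations for k = 0 and k = 1 (AR order 1):
  gamma(0) = phi_1 gamma(1) + c_0
  gamma(1) = phi_1 gamma(0) + c_1
Substituting the second into the first: gamma(0) (1 - phi_1^2) = c_0 + phi_1 c_1, so
  gamma(0) = c_0 / (1 - phi_1^2) = 3 / (1 - (0.263)^2) = 3 / 0.930831 = 3.222927.
  gamma(1) = phi_1 gamma(0) = (0.263)(3.222927) = 0.84763.
Therefore gamma(1) = 0.8476 (to 4 decimal places).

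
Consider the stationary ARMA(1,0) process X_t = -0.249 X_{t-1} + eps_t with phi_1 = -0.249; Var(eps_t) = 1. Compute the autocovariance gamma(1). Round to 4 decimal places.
\gamma(1) = -0.2655

Multiply the model equation by X_{t-k} and take expectations. With theta_0 = psi_0 = 1 and psi_j the MA(infinity) weights, this gives
  gamma(k) - sum_i phi_i gamma(k-i) = c_k,
  c_k = sigma^2 * sum_{j=k..q} theta_j psi_{j-k}   (c_k = 0 for k > q),
using gamma(-m) = gamma(m).
Pure AR (q = 0): c_0 = sigma^2 = 1, c_k = 0 for k >= 1.
Equations for k = 0 and k = 1 (AR order 1):
  gamma(0) = phi_1 gamma(1) + c_0
  gamma(1) = phi_1 gamma(0) + c_1
Substituting the second into the first: gamma(0) (1 - phi_1^2) = c_0 + phi_1 c_1, so
  gamma(0) = c_0 / (1 - phi_1^2) = 1 / (1 - (-0.249)^2) = 1 / 0.937999 = 1.066099.
  gamma(1) = phi_1 gamma(0) = (-0.249)(1.066099) = -0.265459.
Therefore gamma(1) = -0.2655 (to 4 decimal places).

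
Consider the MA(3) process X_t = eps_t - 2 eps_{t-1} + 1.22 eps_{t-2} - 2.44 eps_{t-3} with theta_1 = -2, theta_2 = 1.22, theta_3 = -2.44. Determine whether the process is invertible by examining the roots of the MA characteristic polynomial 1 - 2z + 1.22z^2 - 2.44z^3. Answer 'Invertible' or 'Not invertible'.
\text{Not invertible}

The MA(q) characteristic polynomial is P(z) = 1 - 2z + 1.22z^2 - 2.44z^3.
Invertibility requires all roots to lie outside the unit circle, i.e. |z| > 1 for every root.
Degree 3: look for a simple real root z0 first, then factor out (1 - z/z0) and solve the remaining quadratic.
Testing z0 = 0.5: P(0.5) = 1 + (-2)(0.5) + (1.22)(0.5)^2 + (-2.44)(0.5)^3
  = 1 + (-1) + (0.305) + (-0.305) = 0.  So z_0 = 0.5 is a root, |z_0| = 0.5.
Divide out the factor (1 - 2 z) = (1 - z/z0) (since 1/z0 = 2):
  P(z) = (1 - 2 z)(1 + (0) z + (1.22) z^2)
  [check: z-coef 0 - (2) = -2; z^2-coef 1.22 - (2)(0) = 1.22; z^3-coef -(2)(1.22) = -2.44.]
Remaining roots from the quadratic factor 1 + (0) z + (1.22) z^2:
  Set 1 + (0) z + (1.22) z^2 = 0, i.e. a z^2 + b z + c = 0 with a = 1.22, b = 0, c = 1.
  Discriminant D = b^2 - 4ac = (0)^2 - 4*(1.22)*1 = 0 - (4.88) = -4.88.
  D < 0, so the roots are the complex-conjugate pair z = (-b +/- i sqrt(-D)) / (2a) = 0 +/- 0.9054i.
  For a conjugate pair |z|^2 = z * conj(z) = (product of roots) = c/a = 1/(1.22) = 0.819672, so |z| = sqrt(0.819672) = 0.9054 for both roots.
Moduli of all roots: 0.5000, 0.9054, 0.9054.
All moduli strictly greater than 1? No.
Verdict: Not invertible.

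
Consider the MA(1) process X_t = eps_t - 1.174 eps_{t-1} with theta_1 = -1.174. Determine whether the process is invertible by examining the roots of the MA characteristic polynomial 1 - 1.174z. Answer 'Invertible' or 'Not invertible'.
\text{Not invertible}

The MA(q) characteristic polynomial is P(z) = 1 - 1.174z.
Invertibility requires all roots to lie outside the unit circle, i.e. |z| > 1 for every root.
This is linear in z: 1 + (-1.174) z = 0  =>  z = -1/(-1.174) = 0.851789,  |z| = 0.851789.
Moduli of all roots: 0.8518.
All moduli strictly greater than 1? No.
Verdict: Not invertible.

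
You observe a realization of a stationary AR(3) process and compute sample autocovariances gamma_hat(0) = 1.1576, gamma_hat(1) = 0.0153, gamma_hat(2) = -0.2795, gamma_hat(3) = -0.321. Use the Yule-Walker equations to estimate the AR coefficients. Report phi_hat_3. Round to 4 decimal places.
\hat\phi_{3} = -0.2869

The Yule-Walker equations for an AR(p) process read, in matrix form,
  Gamma_p phi = r_p,   with   (Gamma_p)_{ij} = gamma(|i - j|),
                       (r_p)_i = gamma(i),   i,j = 1..p.
Substitute the sample gammas (Toeplitz matrix and right-hand side of size 3):
  Gamma_p = [[1.1576, 0.0153, -0.2795], [0.0153, 1.1576, 0.0153], [-0.2795, 0.0153, 1.1576]]
  r_p     = [0.0153, -0.2795, -0.321]
Written out (R1..R3):
  (R1) 1.1576 phi_1 + 0.0153 phi_2 - 0.2795 phi_3 = 0.0153
  (R2) 0.0153 phi_1 + 1.1576 phi_2 + 0.0153 phi_3 = -0.2795
  (R3) -0.2795 phi_1 + 0.0153 phi_2 + 1.1576 phi_3 = -0.321
Gaussian elimination:
  R2 <- R2 - (0.0153/1.1576) R1 = R2 - (0.013217) R1:  1.157398 phi_2 + 0.018994 phi_3 = -0.279702
  R3 <- R3 - (-0.2795/1.1576) R1 = R3 - (-0.241448) R1:  0.018994 phi_2 + 1.090115 phi_3 = -0.317306
  R3 <- R3 - (0.018994/1.157398) R2 = R3 - (0.016411) R2:  1.089804 phi_3 = -0.312716
Back-substitution:
  phi_hat_3 = -0.312716 / 1.089804 = -0.286947
  phi_hat_2 = (-0.279702 - (0.018994)(-0.286947)) / 1.157398 = -0.236956
  phi_hat_1 = (0.0153 - (0.0153)(-0.236956) - (-0.2795)(-0.286947)) / 1.1576 = -0.052934
So phi_hat = [-0.0529, -0.2370, -0.2869].
Therefore phi_hat_3 = -0.2869.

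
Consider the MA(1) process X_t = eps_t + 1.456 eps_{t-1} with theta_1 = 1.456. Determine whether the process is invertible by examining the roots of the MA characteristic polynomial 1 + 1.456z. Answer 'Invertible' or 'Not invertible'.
\text{Not invertible}

The MA(q) characteristic polynomial is P(z) = 1 + 1.456z.
Invertibility requires all roots to lie outside the unit circle, i.e. |z| > 1 for every root.
This is linear in z: 1 + (1.456) z = 0  =>  z = -1/(1.456) = -0.686813,  |z| = 0.686813.
Moduli of all roots: 0.6868.
All moduli strictly greater than 1? No.
Verdict: Not invertible.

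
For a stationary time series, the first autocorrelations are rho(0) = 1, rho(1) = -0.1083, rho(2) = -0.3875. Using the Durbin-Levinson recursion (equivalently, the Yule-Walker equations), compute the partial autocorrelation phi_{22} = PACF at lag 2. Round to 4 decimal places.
\phi_{22} = -0.4040

The PACF at lag k is phi_{kk}, the last component of the solution
to the Yule-Walker system G_k phi = r_k where
  (G_k)_{ij} = rho(|i - j|), (r_k)_i = rho(i), i,j = 1..k.
Equivalently, Durbin-Levinson gives phi_{kk} iteratively:
  phi_{11} = rho(1)
  phi_{kk} = [rho(k) - sum_{j=1..k-1} phi_{k-1,j} rho(k-j)]
            / [1 - sum_{j=1..k-1} phi_{k-1,j} rho(j)],
  phi_{k,j} = phi_{k-1,j} - phi_{kk} phi_{k-1,k-j},  j = 1..k-1.
Step k = 1:
  phi_11 = rho(1) = -0.1083.
Step k = 2:
  phi_22 = [rho(2) - phi_11 rho(1)] / [1 - phi_11 rho(1)] = [-0.3875 - (-0.1083)(-0.1083)] / [1 - (-0.1083)(-0.1083)]
         = -0.39922889 / 0.98827111 = -0.404.
Therefore phi_{22} = -0.4040.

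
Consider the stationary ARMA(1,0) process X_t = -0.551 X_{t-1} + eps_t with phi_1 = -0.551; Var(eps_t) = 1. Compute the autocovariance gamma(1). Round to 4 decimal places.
\gamma(1) = -0.7912

Multiply the model equation by X_{t-k} and take expectations. With theta_0 = psi_0 = 1 and psi_j the MA(infinity) weights, this gives
  gamma(k) - sum_i phi_i gamma(k-i) = c_k,
  c_k = sigma^2 * sum_{j=k..q} theta_j psi_{j-k}   (c_k = 0 for k > q),
using gamma(-m) = gamma(m).
Pure AR (q = 0): c_0 = sigma^2 = 1, c_k = 0 for k >= 1.
Equations for k = 0 and k = 1 (AR order 1):
  gamma(0) = phi_1 gamma(1) + c_0
  gamma(1) = phi_1 gamma(0) + c_1
Substituting the second into the first: gamma(0) (1 - phi_1^2) = c_0 + phi_1 c_1, so
  gamma(0) = c_0 / (1 - phi_1^2) = 1 / (1 - (-0.551)^2) = 1 / 0.696399 = 1.435958.
  gamma(1) = phi_1 gamma(0) = (-0.551)(1.435958) = -0.791213.
Therefore gamma(1) = -0.7912 (to 4 decimal places).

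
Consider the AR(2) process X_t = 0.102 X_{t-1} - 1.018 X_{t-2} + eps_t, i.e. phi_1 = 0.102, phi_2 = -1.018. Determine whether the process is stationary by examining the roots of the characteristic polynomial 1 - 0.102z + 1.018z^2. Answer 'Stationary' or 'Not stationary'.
\text{Not stationary}

The AR(p) characteristic polynomial is P(z) = 1 - 0.102z + 1.018z^2.
Stationarity requires all roots to lie outside the unit circle, i.e. |z| > 1 for every root.
Set 1 + (-0.102) z + (1.018) z^2 = 0, i.e. a z^2 + b z + c = 0 with a = 1.018, b = -0.102, c = 1.
Discriminant D = b^2 - 4ac = (-0.102)^2 - 4*(1.018)*1 = 0.010404 - (4.072) = -4.061596.
D < 0, so the roots are the complex-conjugate pair z = (-b +/- i sqrt(-D)) / (2a) = 0.0501 +/- 0.9899i.
For a conjugate pair |z|^2 = z * conj(z) = (product of roots) = c/a = 1/(1.018) = 0.982318, so |z| = sqrt(0.982318) = 0.9911 for both roots.
Moduli of all roots: 0.9911, 0.9911.
All moduli strictly greater than 1? No.
Verdict: Not stationary.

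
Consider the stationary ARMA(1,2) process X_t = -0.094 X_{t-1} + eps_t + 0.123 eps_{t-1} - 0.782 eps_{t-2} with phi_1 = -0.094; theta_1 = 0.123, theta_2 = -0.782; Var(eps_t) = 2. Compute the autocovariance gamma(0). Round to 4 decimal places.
\gamma(0) = 3.2443

Multiply the model equation by X_{t-k} and take expectations. With theta_0 = psi_0 = 1 and psi_j the MA(infinity) weights, this gives
  gamma(k) - sum_i phi_i gamma(k-i) = c_k,
  c_k = sigma^2 * sum_{j=k..q} theta_j psi_{j-k}   (c_k = 0 for k > q),
using gamma(-m) = gamma(m).
psi-weights needed (psi_j = theta_j + sum_i phi_i psi_{j-i}):
  psi_1 = theta_1 + phi_1 = 0.123 + (-0.094) = 0.029
  psi_2 = theta_2 + phi_1 psi_1 = -0.782 + (-0.094)(0.029) = -0.784726
Right-hand sides:
  c_0 = sigma^2 (1 + theta_1 psi_1 + theta_2 psi_2) = 2 * (1 + (0.123)(0.029) + (-0.782)(-0.784726)) = 2 * 1.617223 = 3.234445
  c_1 = sigma^2 (theta_1 + theta_2 psi_1) = 2 * (0.123 + (-0.782)(0.029)) = 0.200644
  c_2 = sigma^2 theta_2 = 2 * (-0.782) = -1.564
Equations for k = 0 and k = 1 (AR order 1):
  gamma(0) = phi_1 gamma(1) + c_0
  gamma(1) = phi_1 gamma(0) + c_1
Substituting the second into the first: gamma(0) (1 - phi_1^2) = c_0 + phi_1 c_1, so
  gamma(0) = (c_0 + phi_1 c_1) / (1 - phi_1^2) = (3.234445 + (-0.094)(0.200644)) / (1 - (-0.094)^2) = 3.215585 / 0.991164 = 3.244251.
Therefore gamma(0) = 3.2443 (to 4 decimal places).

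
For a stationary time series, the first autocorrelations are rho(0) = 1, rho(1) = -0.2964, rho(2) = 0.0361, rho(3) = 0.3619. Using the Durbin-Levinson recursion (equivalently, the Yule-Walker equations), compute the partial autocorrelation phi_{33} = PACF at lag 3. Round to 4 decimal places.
\phi_{33} = 0.3920

The PACF at lag k is phi_{kk}, the last component of the solution
to the Yule-Walker system G_k phi = r_k where
  (G_k)_{ij} = rho(|i - j|), (r_k)_i = rho(i), i,j = 1..k.
Equivalently, Durbin-Levinson gives phi_{kk} iteratively:
  phi_{11} = rho(1)
  phi_{kk} = [rho(k) - sum_{j=1..k-1} phi_{k-1,j} rho(k-j)]
            / [1 - sum_{j=1..k-1} phi_{k-1,j} rho(j)],
  phi_{k,j} = phi_{k-1,j} - phi_{kk} phi_{k-1,k-j},  j = 1..k-1.
Step k = 1:
  phi_11 = rho(1) = -0.2964.
Step k = 2:
  phi_22 = [rho(2) - phi_11 rho(1)] / [1 - phi_11 rho(1)] = [0.0361 - (-0.2964)(-0.2964)] / [1 - (-0.2964)(-0.2964)]
         = -0.05175296 / 0.91214704 = -0.056738.
  Update: phi_21 = phi_11 - phi_22 phi_11 = -0.2964 - (-0.056738)(-0.2964) = -0.313217.
Step k = 3:
  phi_33 = [rho(3) - phi_21 rho(2) - phi_22 rho(1)] / [1 - phi_21 rho(1) - phi_22 rho(2)]
    numerator   = 0.3619 - (-0.313217)(0.0361) - (-0.056738)(-0.2964) = 0.35639013
    denominator = 1 - (-0.313217)(-0.2964) - (-0.056738)(0.0361) = 0.90921071
  phi_33 = 0.35639013 / 0.90921071 = 0.392.
Therefore phi_{33} = 0.3920.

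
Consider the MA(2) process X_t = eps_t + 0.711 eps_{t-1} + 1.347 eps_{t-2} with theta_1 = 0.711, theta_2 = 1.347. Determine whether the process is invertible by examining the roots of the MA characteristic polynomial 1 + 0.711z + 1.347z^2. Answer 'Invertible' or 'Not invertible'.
\text{Not invertible}

The MA(q) characteristic polynomial is P(z) = 1 + 0.711z + 1.347z^2.
Invertibility requires all roots to lie outside the unit circle, i.e. |z| > 1 for every root.
Set 1 + (0.711) z + (1.347) z^2 = 0, i.e. a z^2 + b z + c = 0 with a = 1.347, b = 0.711, c = 1.
Discriminant D = b^2 - 4ac = (0.711)^2 - 4*(1.347)*1 = 0.505521 - (5.388) = -4.882479.
D < 0, so the roots are the complex-conjugate pair z = (-b +/- i sqrt(-D)) / (2a) = -0.2639 +/- 0.8202i.
For a conjugate pair |z|^2 = z * conj(z) = (product of roots) = c/a = 1/(1.347) = 0.74239, so |z| = sqrt(0.74239) = 0.8616 for both roots.
Moduli of all roots: 0.8616, 0.8616.
All moduli strictly greater than 1? No.
Verdict: Not invertible.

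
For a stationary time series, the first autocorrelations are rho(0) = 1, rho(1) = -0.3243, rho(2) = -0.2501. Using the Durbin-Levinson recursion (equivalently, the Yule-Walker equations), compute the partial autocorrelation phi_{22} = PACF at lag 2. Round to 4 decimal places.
\phi_{22} = -0.3970

The PACF at lag k is phi_{kk}, the last component of the solution
to the Yule-Walker system G_k phi = r_k where
  (G_k)_{ij} = rho(|i - j|), (r_k)_i = rho(i), i,j = 1..k.
Equivalently, Durbin-Levinson gives phi_{kk} iteratively:
  phi_{11} = rho(1)
  phi_{kk} = [rho(k) - sum_{j=1..k-1} phi_{k-1,j} rho(k-j)]
            / [1 - sum_{j=1..k-1} phi_{k-1,j} rho(j)],
  phi_{k,j} = phi_{k-1,j} - phi_{kk} phi_{k-1,k-j},  j = 1..k-1.
Step k = 1:
  phi_11 = rho(1) = -0.3243.
Step k = 2:
  phi_22 = [rho(2) - phi_11 rho(1)] / [1 - phi_11 rho(1)] = [-0.2501 - (-0.3243)(-0.3243)] / [1 - (-0.3243)(-0.3243)]
         = -0.35527049 / 0.89482951 = -0.397.
Therefore phi_{22} = -0.3970.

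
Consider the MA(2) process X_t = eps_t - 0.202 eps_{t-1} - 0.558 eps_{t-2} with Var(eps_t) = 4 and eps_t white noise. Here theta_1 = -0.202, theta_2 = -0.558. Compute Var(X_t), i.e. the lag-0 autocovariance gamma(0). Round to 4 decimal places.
\gamma(0) = 5.4087

For an MA(q) process X_t = eps_t + sum_i theta_i eps_{t-i} with
Var(eps_t) = sigma^2, the variance is
  gamma(0) = sigma^2 * (1 + sum_i theta_i^2).
  sum_i theta_i^2 = (-0.202)^2 + (-0.558)^2 = 0.040804 + 0.311364 = 0.352168.
  gamma(0) = 4 * (1 + 0.352168) = 4 * 1.352168 = 5.408672, which rounds to 5.4087.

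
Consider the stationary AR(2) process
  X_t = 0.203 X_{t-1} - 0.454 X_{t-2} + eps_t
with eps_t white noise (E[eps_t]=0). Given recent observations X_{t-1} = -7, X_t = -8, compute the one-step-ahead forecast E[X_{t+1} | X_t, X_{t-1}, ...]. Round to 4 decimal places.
E[X_{t+1} \mid \mathcal F_t] = 1.5540

For an AR(p) model X_t = c + sum_i phi_i X_{t-i} + eps_t, the
one-step-ahead conditional mean is
  E[X_{t+1} | X_t, ...] = c + sum_i phi_i X_{t+1-i}.
Substitute known values:
  E[X_{t+1} | ...] = (0.203) * (-8) + (-0.454) * (-7)
                   = 1.5540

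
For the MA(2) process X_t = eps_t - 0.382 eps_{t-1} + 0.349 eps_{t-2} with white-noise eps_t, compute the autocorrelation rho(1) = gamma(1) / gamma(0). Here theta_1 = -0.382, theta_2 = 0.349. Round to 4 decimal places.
\rho(1) = -0.4065

For an MA(q) process with theta_0 = 1, the autocovariance is
  gamma(k) = sigma^2 * sum_{i=0..q-k} theta_i * theta_{i+k},
and rho(k) = gamma(k) / gamma(0). Sigma^2 cancels.
  numerator   = (1)*(-0.382) + (-0.382)*(0.349) = -0.515318.
  denominator = (1)^2 + (-0.382)^2 + (0.349)^2 = 1.267725.
  rho(1) = -0.515318 / 1.267725 = -0.4065.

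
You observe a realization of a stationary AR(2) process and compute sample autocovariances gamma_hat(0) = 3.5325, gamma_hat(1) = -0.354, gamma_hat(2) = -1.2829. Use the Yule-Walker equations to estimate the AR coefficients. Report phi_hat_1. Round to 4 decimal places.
\hat\phi_{1} = -0.1380

The Yule-Walker equations for an AR(p) process read, in matrix form,
  Gamma_p phi = r_p,   with   (Gamma_p)_{ij} = gamma(|i - j|),
                       (r_p)_i = gamma(i),   i,j = 1..p.
Substitute the sample gammas (Toeplitz matrix and right-hand side of size 2):
  Gamma_p = [[3.5325, -0.354], [-0.354, 3.5325]]
  r_p     = [-0.354, -1.2829]
Written out:
  3.5325 phi_1 - 0.354 phi_2 = -0.354
  -0.354 phi_1 + 3.5325 phi_2 = -1.2829
Solve by Cramer's rule:
  det = gamma(0)^2 - gamma(1)^2 = (3.5325)^2 - (-0.354)^2 = 12.47855625 - 0.125316 = 12.35324025
  phi_hat_1 = [gamma(1) gamma(0) - gamma(1) gamma(2)] / det = [(-0.354)(3.5325) - (-0.354)(-1.2829)] / 12.35324025 = -1.7046516 / 12.35324025 = -0.138
  phi_hat_2 = [gamma(0) gamma(2) - gamma(1)^2] / det = [(3.5325)(-1.2829) - (-0.354)^2] / 12.35324025 = -4.65716025 / 12.35324025 = -0.377
So phi_hat = [-0.1380, -0.3770].
Therefore phi_hat_1 = -0.1380.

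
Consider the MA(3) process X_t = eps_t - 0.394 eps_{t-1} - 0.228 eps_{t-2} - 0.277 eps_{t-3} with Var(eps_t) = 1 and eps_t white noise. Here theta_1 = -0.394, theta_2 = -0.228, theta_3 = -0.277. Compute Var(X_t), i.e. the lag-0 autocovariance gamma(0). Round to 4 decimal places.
\gamma(0) = 1.2839

For an MA(q) process X_t = eps_t + sum_i theta_i eps_{t-i} with
Var(eps_t) = sigma^2, the variance is
  gamma(0) = sigma^2 * (1 + sum_i theta_i^2).
  sum_i theta_i^2 = (-0.394)^2 + (-0.228)^2 + (-0.277)^2 = 0.155236 + 0.051984 + 0.076729 = 0.283949.
  gamma(0) = 1 * (1 + 0.283949) = 1 * 1.283949 = 1.283949, which rounds to 1.2839.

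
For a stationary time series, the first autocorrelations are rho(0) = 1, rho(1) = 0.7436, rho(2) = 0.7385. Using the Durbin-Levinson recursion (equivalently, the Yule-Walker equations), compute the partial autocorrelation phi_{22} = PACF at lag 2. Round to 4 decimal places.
\phi_{22} = 0.4151

The PACF at lag k is phi_{kk}, the last component of the solution
to the Yule-Walker system G_k phi = r_k where
  (G_k)_{ij} = rho(|i - j|), (r_k)_i = rho(i), i,j = 1..k.
Equivalently, Durbin-Levinson gives phi_{kk} iteratively:
  phi_{11} = rho(1)
  phi_{kk} = [rho(k) - sum_{j=1..k-1} phi_{k-1,j} rho(k-j)]
            / [1 - sum_{j=1..k-1} phi_{k-1,j} rho(j)],
  phi_{k,j} = phi_{k-1,j} - phi_{kk} phi_{k-1,k-j},  j = 1..k-1.
Step k = 1:
  phi_11 = rho(1) = 0.7436.
Step k = 2:
  phi_22 = [rho(2) - phi_11 rho(1)] / [1 - phi_11 rho(1)] = [0.7385 - (0.7436)(0.7436)] / [1 - (0.7436)(0.7436)]
         = 0.18555904 / 0.44705904 = 0.4151.
Therefore phi_{22} = 0.4151.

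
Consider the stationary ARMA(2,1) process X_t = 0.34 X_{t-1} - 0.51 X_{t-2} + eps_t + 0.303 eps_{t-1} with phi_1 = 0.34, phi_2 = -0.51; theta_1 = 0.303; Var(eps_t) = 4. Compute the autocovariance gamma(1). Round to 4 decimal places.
\gamma(1) = 2.3776

Multiply the model equation by X_{t-k} and take expectations. With theta_0 = psi_0 = 1 and psi_j the MA(infinity) weights, this gives
  gamma(k) - sum_i phi_i gamma(k-i) = c_k,
  c_k = sigma^2 * sum_{j=k..q} theta_j psi_{j-k}   (c_k = 0 for k > q),
using gamma(-m) = gamma(m).
psi-weights needed (psi_j = theta_j + sum_i phi_i psi_{j-i}):
  psi_1 = theta_1 + phi_1 = 0.303 + (0.34) = 0.643
Right-hand sides:
  c_0 = sigma^2 (1 + theta_1 psi_1) = 4 * (1 + (0.303)(0.643)) = 4 * 1.194829 = 4.779316
  c_1 = sigma^2 theta_1 = 4 * (0.303) = 1.212
  c_2 = 0
Equations for k = 0, 1, 2 (AR order 2, c_2 = 0):
  (E0) gamma(0) = phi_1 gamma(1) + phi_2 gamma(2) + c_0
  (E1) gamma(1) = phi_1 gamma(0) + phi_2 gamma(1) + c_1
  (E2) gamma(2) = phi_1 gamma(1) + phi_2 gamma(0)
From (E1): gamma(1) = A gamma(0) + B with
  A = phi_1 / (1 - phi_2) = 0.34 / 1.51 = 0.225166,   B = c_1 / (1 - phi_2) = 1.212 / 1.51 = 0.802649.
Insert (E2) into (E0): gamma(0) (1 - phi_2^2) = phi_1 (1 + phi_2) gamma(1) + c_0.
  phi_1 (1 + phi_2) = (0.34)(0.49) = 0.1666,   1 - phi_2^2 = 0.7399.
Replace gamma(1) by A gamma(0) + B and collect gamma(0):
  gamma(0) [0.7399 - (0.1666)(0.225166)] = (0.1666)(0.802649) + 4.779316
  gamma(0) * 0.702387 = 4.913037
  gamma(0) = 4.913037 / 0.702387 = 6.994768.
  gamma(1) = A gamma(0) + B = (0.225166)(6.994768) + (0.802649) = 2.37763.
Therefore gamma(1) = 2.3776 (to 4 decimal places).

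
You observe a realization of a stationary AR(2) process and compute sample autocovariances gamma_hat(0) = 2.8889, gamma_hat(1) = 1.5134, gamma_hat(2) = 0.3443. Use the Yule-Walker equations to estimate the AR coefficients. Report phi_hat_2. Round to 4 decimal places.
\hat\phi_{2} = -0.2140

The Yule-Walker equations for an AR(p) process read, in matrix form,
  Gamma_p phi = r_p,   with   (Gamma_p)_{ij} = gamma(|i - j|),
                       (r_p)_i = gamma(i),   i,j = 1..p.
Substitute the sample gammas (Toeplitz matrix and right-hand side of size 2):
  Gamma_p = [[2.8889, 1.5134], [1.5134, 2.8889]]
  r_p     = [1.5134, 0.3443]
Written out:
  2.8889 phi_1 + 1.5134 phi_2 = 1.5134
  1.5134 phi_1 + 2.8889 phi_2 = 0.3443
Solve by Cramer's rule:
  det = gamma(0)^2 - gamma(1)^2 = (2.8889)^2 - (1.5134)^2 = 8.34574321 - 2.29037956 = 6.05536365
  phi_hat_1 = [gamma(1) gamma(0) - gamma(1) gamma(2)] / det = [(1.5134)(2.8889) - (1.5134)(0.3443)] / 6.05536365 = 3.85099764 / 6.05536365 = 0.636
  phi_hat_2 = [gamma(0) gamma(2) - gamma(1)^2] / det = [(2.8889)(0.3443) - (1.5134)^2] / 6.05536365 = -1.29573129 / 6.05536365 = -0.214
So phi_hat = [0.6360, -0.2140].
Therefore phi_hat_2 = -0.2140.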